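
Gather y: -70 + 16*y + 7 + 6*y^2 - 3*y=6*y^2 + 13*y - 63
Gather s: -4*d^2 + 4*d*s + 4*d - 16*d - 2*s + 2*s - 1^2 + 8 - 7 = -4*d^2 + 4*d*s - 12*d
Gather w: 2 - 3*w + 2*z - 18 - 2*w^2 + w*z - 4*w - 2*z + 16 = -2*w^2 + w*(z - 7)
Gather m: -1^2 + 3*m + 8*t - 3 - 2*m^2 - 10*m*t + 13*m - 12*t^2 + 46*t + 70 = -2*m^2 + m*(16 - 10*t) - 12*t^2 + 54*t + 66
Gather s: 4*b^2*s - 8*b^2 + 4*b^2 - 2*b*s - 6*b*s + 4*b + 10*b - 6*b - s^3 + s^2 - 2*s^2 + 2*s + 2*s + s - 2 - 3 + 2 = -4*b^2 + 8*b - s^3 - s^2 + s*(4*b^2 - 8*b + 5) - 3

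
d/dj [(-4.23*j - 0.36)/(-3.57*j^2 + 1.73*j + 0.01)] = (-15.1011*j^2 - 2.5704*j + 0.5805)/(12.7449*j^4 - 12.3522*j^3 + 2.9215*j^2 + 0.0346*j + 0.0001)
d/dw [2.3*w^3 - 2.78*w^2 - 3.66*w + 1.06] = 6.9*w^2 - 5.56*w - 3.66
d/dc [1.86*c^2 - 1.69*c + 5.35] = 3.72*c - 1.69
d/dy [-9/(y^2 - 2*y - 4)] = 18*(y - 1)/(-y^2 + 2*y + 4)^2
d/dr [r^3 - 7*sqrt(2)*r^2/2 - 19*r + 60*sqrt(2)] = 3*r^2 - 7*sqrt(2)*r - 19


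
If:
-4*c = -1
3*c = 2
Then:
No Solution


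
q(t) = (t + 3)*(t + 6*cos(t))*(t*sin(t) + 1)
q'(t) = (1 - 6*sin(t))*(t + 3)*(t*sin(t) + 1) + (t + 3)*(t + 6*cos(t))*(t*cos(t) + sin(t)) + (t + 6*cos(t))*(t*sin(t) + 1)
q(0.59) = 26.59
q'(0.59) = 17.21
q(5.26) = -241.74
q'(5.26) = -75.28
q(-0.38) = 15.52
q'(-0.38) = 5.72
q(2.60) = -33.31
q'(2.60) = -9.01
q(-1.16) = 4.69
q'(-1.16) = 24.09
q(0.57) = 26.24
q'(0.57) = 17.36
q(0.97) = 31.17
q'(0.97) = 3.41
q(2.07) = -11.46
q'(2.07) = -62.76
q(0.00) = 18.00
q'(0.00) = 9.00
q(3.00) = -25.11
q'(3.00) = 47.02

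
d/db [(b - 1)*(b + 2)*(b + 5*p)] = 3*b^2 + 10*b*p + 2*b + 5*p - 2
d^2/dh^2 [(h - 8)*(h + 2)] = 2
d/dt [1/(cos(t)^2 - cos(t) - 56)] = (2*cos(t) - 1)*sin(t)/(sin(t)^2 + cos(t) + 55)^2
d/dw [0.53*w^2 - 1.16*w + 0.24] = 1.06*w - 1.16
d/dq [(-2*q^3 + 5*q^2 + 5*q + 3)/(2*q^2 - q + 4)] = (-4*q^4 + 4*q^3 - 39*q^2 + 28*q + 23)/(4*q^4 - 4*q^3 + 17*q^2 - 8*q + 16)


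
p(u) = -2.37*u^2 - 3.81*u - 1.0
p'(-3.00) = 10.41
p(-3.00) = -10.90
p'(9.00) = -46.47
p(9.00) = -227.26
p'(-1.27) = 2.21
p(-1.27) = 0.02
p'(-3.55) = 13.02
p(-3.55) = -17.34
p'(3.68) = -21.25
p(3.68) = -47.12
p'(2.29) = -14.66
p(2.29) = -22.15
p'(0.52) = -6.27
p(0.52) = -3.62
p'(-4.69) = 18.42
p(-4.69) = -35.26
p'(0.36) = -5.52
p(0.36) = -2.68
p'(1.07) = -8.88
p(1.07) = -7.79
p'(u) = -4.74*u - 3.81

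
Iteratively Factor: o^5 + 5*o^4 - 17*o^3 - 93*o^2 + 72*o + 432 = (o + 3)*(o^4 + 2*o^3 - 23*o^2 - 24*o + 144) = (o - 3)*(o + 3)*(o^3 + 5*o^2 - 8*o - 48) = (o - 3)*(o + 3)*(o + 4)*(o^2 + o - 12) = (o - 3)^2*(o + 3)*(o + 4)*(o + 4)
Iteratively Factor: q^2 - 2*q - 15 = (q - 5)*(q + 3)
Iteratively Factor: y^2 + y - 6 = (y - 2)*(y + 3)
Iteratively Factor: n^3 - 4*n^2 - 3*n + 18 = (n - 3)*(n^2 - n - 6) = (n - 3)^2*(n + 2)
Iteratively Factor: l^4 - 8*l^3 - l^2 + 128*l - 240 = (l - 5)*(l^3 - 3*l^2 - 16*l + 48) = (l - 5)*(l - 4)*(l^2 + l - 12) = (l - 5)*(l - 4)*(l + 4)*(l - 3)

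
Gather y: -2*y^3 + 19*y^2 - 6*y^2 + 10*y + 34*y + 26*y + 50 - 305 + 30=-2*y^3 + 13*y^2 + 70*y - 225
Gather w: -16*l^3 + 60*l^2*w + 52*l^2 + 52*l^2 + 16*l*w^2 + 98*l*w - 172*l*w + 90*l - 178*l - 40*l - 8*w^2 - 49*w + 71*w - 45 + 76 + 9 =-16*l^3 + 104*l^2 - 128*l + w^2*(16*l - 8) + w*(60*l^2 - 74*l + 22) + 40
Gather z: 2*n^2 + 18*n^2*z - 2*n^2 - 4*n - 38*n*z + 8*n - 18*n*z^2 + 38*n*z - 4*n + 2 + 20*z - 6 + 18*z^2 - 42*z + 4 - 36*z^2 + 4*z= z^2*(-18*n - 18) + z*(18*n^2 - 18)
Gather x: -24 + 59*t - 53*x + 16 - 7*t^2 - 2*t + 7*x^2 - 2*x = -7*t^2 + 57*t + 7*x^2 - 55*x - 8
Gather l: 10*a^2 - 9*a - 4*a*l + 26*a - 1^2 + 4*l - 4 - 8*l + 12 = 10*a^2 + 17*a + l*(-4*a - 4) + 7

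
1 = 1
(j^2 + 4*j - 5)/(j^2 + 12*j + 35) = (j - 1)/(j + 7)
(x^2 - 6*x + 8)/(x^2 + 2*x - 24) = (x - 2)/(x + 6)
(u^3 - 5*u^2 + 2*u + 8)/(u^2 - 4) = (u^2 - 3*u - 4)/(u + 2)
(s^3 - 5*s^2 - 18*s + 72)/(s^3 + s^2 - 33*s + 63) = (s^2 - 2*s - 24)/(s^2 + 4*s - 21)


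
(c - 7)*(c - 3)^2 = c^3 - 13*c^2 + 51*c - 63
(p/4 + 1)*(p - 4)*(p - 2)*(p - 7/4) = p^4/4 - 15*p^3/16 - 25*p^2/8 + 15*p - 14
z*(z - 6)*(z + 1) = z^3 - 5*z^2 - 6*z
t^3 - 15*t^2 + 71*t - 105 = (t - 7)*(t - 5)*(t - 3)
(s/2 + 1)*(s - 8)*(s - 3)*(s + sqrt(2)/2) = s^4/2 - 9*s^3/2 + sqrt(2)*s^3/4 - 9*sqrt(2)*s^2/4 + s^2 + sqrt(2)*s/2 + 24*s + 12*sqrt(2)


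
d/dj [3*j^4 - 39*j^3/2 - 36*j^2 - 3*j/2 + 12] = 12*j^3 - 117*j^2/2 - 72*j - 3/2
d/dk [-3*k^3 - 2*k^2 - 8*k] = -9*k^2 - 4*k - 8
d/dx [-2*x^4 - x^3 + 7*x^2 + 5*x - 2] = -8*x^3 - 3*x^2 + 14*x + 5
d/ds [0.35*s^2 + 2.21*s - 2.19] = 0.7*s + 2.21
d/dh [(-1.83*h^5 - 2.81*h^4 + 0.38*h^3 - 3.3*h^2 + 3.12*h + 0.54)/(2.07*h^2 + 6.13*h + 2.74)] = (-11.3643*h^6 - 56.505*h^5 - 75.9603*h^4 - 26.1388*h^3 - 23.5638*h^2 - 20.3196*h + 5.2386)/(4.2849*h^4 + 25.3782*h^3 + 48.9205*h^2 + 33.5924*h + 7.5076)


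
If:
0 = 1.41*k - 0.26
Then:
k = 0.18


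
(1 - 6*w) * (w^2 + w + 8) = -6*w^3 - 5*w^2 - 47*w + 8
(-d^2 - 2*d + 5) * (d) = -d^3 - 2*d^2 + 5*d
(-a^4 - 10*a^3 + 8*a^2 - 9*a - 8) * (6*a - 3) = -6*a^5 - 57*a^4 + 78*a^3 - 78*a^2 - 21*a + 24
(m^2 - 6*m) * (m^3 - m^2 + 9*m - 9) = m^5 - 7*m^4 + 15*m^3 - 63*m^2 + 54*m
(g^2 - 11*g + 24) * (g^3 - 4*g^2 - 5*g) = g^5 - 15*g^4 + 63*g^3 - 41*g^2 - 120*g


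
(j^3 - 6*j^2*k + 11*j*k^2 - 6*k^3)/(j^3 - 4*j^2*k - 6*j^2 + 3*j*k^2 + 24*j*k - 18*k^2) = (j - 2*k)/(j - 6)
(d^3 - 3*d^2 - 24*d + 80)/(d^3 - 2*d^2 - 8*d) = (d^2 + d - 20)/(d*(d + 2))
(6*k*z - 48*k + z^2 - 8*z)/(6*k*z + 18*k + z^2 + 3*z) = (z - 8)/(z + 3)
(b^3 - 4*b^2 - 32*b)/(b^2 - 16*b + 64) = b*(b + 4)/(b - 8)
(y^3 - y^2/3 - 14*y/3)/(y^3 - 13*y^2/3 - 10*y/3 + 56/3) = y/(y - 4)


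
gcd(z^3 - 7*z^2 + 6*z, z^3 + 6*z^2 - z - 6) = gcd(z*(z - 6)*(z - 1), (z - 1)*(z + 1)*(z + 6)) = z - 1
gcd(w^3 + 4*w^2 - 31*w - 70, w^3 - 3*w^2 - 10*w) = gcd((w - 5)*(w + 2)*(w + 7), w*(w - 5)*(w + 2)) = w^2 - 3*w - 10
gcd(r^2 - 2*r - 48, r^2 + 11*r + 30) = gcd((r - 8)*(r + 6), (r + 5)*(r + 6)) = r + 6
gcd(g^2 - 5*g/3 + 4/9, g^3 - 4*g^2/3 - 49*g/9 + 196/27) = g - 4/3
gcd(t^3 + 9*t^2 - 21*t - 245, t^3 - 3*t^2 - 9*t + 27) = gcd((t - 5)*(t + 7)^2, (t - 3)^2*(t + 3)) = 1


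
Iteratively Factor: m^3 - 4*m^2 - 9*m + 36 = (m - 3)*(m^2 - m - 12) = (m - 3)*(m + 3)*(m - 4)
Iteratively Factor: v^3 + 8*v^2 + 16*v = (v + 4)*(v^2 + 4*v) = v*(v + 4)*(v + 4)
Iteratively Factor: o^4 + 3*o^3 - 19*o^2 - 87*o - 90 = (o + 2)*(o^3 + o^2 - 21*o - 45) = (o + 2)*(o + 3)*(o^2 - 2*o - 15) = (o + 2)*(o + 3)^2*(o - 5)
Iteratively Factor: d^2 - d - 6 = (d - 3)*(d + 2)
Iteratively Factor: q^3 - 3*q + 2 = (q - 1)*(q^2 + q - 2) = (q - 1)*(q + 2)*(q - 1)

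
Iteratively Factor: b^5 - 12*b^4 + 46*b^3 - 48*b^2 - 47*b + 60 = (b + 1)*(b^4 - 13*b^3 + 59*b^2 - 107*b + 60) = (b - 1)*(b + 1)*(b^3 - 12*b^2 + 47*b - 60) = (b - 5)*(b - 1)*(b + 1)*(b^2 - 7*b + 12) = (b - 5)*(b - 3)*(b - 1)*(b + 1)*(b - 4)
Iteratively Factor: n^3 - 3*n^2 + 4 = (n + 1)*(n^2 - 4*n + 4) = (n - 2)*(n + 1)*(n - 2)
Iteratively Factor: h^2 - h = (h)*(h - 1)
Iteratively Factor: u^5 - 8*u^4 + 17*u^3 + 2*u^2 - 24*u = (u - 4)*(u^4 - 4*u^3 + u^2 + 6*u) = u*(u - 4)*(u^3 - 4*u^2 + u + 6) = u*(u - 4)*(u - 2)*(u^2 - 2*u - 3) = u*(u - 4)*(u - 2)*(u + 1)*(u - 3)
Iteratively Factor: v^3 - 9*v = (v - 3)*(v^2 + 3*v) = (v - 3)*(v + 3)*(v)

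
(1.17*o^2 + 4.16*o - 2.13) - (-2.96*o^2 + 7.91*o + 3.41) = 4.13*o^2 - 3.75*o - 5.54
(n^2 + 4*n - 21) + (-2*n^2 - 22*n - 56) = -n^2 - 18*n - 77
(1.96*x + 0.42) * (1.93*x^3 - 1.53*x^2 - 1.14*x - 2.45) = 3.7828*x^4 - 2.1882*x^3 - 2.877*x^2 - 5.2808*x - 1.029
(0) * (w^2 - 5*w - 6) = 0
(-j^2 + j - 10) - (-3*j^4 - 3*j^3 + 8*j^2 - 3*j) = 3*j^4 + 3*j^3 - 9*j^2 + 4*j - 10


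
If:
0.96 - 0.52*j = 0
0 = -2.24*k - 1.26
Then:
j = 1.85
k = -0.56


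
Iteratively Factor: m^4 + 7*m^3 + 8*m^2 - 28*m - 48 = (m - 2)*(m^3 + 9*m^2 + 26*m + 24) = (m - 2)*(m + 2)*(m^2 + 7*m + 12) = (m - 2)*(m + 2)*(m + 3)*(m + 4)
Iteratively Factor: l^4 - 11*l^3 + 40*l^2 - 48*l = (l - 4)*(l^3 - 7*l^2 + 12*l) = (l - 4)^2*(l^2 - 3*l) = l*(l - 4)^2*(l - 3)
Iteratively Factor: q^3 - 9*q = (q + 3)*(q^2 - 3*q) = q*(q + 3)*(q - 3)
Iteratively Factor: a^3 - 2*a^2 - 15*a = (a)*(a^2 - 2*a - 15) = a*(a - 5)*(a + 3)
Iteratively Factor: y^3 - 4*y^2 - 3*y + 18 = (y - 3)*(y^2 - y - 6) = (y - 3)^2*(y + 2)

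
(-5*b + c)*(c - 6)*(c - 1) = -5*b*c^2 + 35*b*c - 30*b + c^3 - 7*c^2 + 6*c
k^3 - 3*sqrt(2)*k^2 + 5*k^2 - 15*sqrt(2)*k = k*(k + 5)*(k - 3*sqrt(2))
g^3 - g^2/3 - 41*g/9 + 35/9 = (g - 5/3)*(g - 1)*(g + 7/3)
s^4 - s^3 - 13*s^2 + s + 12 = (s - 4)*(s - 1)*(s + 1)*(s + 3)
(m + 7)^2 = m^2 + 14*m + 49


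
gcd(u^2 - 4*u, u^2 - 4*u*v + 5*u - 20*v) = 1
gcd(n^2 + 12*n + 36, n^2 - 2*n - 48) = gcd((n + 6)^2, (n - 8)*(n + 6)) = n + 6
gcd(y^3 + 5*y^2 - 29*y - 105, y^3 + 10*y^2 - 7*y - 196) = y + 7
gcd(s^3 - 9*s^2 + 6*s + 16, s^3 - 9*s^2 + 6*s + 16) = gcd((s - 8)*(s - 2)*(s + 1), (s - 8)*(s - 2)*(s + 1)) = s^3 - 9*s^2 + 6*s + 16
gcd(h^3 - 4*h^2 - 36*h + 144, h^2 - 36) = h^2 - 36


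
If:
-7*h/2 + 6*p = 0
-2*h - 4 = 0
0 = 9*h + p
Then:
No Solution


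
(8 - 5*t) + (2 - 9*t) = 10 - 14*t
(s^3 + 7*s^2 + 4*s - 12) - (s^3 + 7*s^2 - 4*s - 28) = 8*s + 16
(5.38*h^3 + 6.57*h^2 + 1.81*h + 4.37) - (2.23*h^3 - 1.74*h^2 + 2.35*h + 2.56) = 3.15*h^3 + 8.31*h^2 - 0.54*h + 1.81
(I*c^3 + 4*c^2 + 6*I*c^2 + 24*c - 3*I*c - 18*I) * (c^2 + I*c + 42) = I*c^5 + 3*c^4 + 6*I*c^4 + 18*c^3 + 43*I*c^3 + 171*c^2 + 258*I*c^2 + 1026*c - 126*I*c - 756*I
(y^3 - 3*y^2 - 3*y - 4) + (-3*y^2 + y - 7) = y^3 - 6*y^2 - 2*y - 11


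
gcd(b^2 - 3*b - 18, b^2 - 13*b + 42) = b - 6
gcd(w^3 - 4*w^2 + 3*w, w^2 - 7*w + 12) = w - 3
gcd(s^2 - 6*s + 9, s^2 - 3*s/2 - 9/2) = s - 3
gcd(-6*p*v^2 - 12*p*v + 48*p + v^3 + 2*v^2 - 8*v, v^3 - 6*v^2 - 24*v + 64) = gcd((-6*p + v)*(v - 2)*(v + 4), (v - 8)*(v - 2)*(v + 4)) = v^2 + 2*v - 8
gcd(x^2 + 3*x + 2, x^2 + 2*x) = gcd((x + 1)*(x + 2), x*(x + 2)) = x + 2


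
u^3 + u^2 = u^2*(u + 1)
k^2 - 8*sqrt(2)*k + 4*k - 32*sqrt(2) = (k + 4)*(k - 8*sqrt(2))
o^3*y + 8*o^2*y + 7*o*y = o*(o + 7)*(o*y + y)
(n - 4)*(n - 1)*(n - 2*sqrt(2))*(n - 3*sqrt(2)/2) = n^4 - 5*n^3 - 7*sqrt(2)*n^3/2 + 10*n^2 + 35*sqrt(2)*n^2/2 - 30*n - 14*sqrt(2)*n + 24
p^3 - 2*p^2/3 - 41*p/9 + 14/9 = (p - 7/3)*(p - 1/3)*(p + 2)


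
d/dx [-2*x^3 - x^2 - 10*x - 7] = -6*x^2 - 2*x - 10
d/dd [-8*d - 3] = -8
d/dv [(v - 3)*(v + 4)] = 2*v + 1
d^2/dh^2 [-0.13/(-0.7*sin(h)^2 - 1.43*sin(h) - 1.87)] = (-0.2548*sin(h)^4 - 0.39039*sin(h)^3 + 0.797043*sin(h)^2 + 1.128413*sin(h) + 0.191334)/(0.7*sin(h)^2 + 1.43*sin(h) + 1.87)^3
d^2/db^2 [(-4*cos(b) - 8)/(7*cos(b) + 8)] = 24*(7*cos(b)^2 - 8*cos(b) - 14)/(7*cos(b) + 8)^3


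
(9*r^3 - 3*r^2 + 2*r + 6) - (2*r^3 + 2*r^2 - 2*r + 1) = 7*r^3 - 5*r^2 + 4*r + 5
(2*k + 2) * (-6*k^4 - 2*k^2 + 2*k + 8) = -12*k^5 - 12*k^4 - 4*k^3 + 20*k + 16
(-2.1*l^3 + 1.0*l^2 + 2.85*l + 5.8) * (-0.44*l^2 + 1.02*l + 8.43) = 0.924*l^5 - 2.582*l^4 - 17.937*l^3 + 8.785*l^2 + 29.9415*l + 48.894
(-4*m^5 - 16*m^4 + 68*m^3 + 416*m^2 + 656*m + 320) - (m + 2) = -4*m^5 - 16*m^4 + 68*m^3 + 416*m^2 + 655*m + 318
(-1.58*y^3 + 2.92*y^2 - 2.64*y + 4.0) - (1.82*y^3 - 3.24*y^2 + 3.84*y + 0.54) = -3.4*y^3 + 6.16*y^2 - 6.48*y + 3.46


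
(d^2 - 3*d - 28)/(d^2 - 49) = (d + 4)/(d + 7)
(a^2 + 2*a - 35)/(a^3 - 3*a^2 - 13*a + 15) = (a + 7)/(a^2 + 2*a - 3)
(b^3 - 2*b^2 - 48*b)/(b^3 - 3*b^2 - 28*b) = (-b^2 + 2*b + 48)/(-b^2 + 3*b + 28)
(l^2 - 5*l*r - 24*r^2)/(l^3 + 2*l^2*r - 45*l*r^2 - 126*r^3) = (-l + 8*r)/(-l^2 + l*r + 42*r^2)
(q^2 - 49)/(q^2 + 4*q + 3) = (q^2 - 49)/(q^2 + 4*q + 3)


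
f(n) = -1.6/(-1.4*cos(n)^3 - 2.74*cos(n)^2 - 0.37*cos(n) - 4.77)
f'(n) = -1.6*(-4.2*sin(n)*cos(n)^2 - 5.48*sin(n)*cos(n) - 0.37*sin(n))/(-1.4*cos(n)^3 - 2.74*cos(n)^2 - 0.37*cos(n) - 4.77)^2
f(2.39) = 0.30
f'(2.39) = -0.05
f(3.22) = 0.28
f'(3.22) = 0.00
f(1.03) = 0.27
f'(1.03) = 0.17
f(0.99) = 0.27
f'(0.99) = 0.17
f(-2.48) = 0.29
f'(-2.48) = 0.04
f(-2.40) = 0.29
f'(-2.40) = 0.05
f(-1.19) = 0.30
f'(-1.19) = -0.15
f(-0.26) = 0.18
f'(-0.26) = -0.05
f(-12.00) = 0.20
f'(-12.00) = 0.11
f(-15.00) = 0.29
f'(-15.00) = 0.05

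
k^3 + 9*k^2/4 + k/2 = k*(k + 1/4)*(k + 2)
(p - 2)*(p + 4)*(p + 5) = p^3 + 7*p^2 + 2*p - 40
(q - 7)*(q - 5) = q^2 - 12*q + 35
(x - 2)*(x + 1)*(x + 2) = x^3 + x^2 - 4*x - 4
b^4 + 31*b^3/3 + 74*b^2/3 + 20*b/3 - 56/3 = (b - 2/3)*(b + 2)^2*(b + 7)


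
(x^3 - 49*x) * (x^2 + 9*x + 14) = x^5 + 9*x^4 - 35*x^3 - 441*x^2 - 686*x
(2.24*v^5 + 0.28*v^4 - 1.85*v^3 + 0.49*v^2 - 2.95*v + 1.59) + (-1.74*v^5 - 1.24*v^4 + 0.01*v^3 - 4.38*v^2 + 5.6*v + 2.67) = 0.5*v^5 - 0.96*v^4 - 1.84*v^3 - 3.89*v^2 + 2.65*v + 4.26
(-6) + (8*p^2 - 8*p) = 8*p^2 - 8*p - 6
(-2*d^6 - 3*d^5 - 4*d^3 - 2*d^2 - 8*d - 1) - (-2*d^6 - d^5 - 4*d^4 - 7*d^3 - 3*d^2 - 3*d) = -2*d^5 + 4*d^4 + 3*d^3 + d^2 - 5*d - 1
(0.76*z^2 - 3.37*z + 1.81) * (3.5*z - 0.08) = 2.66*z^3 - 11.8558*z^2 + 6.6046*z - 0.1448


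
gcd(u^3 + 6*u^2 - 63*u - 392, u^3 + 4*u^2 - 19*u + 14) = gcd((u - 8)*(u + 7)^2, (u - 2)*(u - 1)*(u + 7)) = u + 7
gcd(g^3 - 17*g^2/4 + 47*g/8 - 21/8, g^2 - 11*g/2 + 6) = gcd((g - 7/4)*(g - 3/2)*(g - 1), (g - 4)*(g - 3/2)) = g - 3/2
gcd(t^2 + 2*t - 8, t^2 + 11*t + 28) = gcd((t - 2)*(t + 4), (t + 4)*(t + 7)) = t + 4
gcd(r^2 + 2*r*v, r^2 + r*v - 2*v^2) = r + 2*v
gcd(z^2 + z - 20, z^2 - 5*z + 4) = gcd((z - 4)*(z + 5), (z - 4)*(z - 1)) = z - 4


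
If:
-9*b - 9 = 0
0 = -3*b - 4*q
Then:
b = -1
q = 3/4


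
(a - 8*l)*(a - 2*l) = a^2 - 10*a*l + 16*l^2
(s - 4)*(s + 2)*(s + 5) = s^3 + 3*s^2 - 18*s - 40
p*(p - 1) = p^2 - p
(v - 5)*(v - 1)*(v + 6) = v^3 - 31*v + 30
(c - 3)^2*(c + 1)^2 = c^4 - 4*c^3 - 2*c^2 + 12*c + 9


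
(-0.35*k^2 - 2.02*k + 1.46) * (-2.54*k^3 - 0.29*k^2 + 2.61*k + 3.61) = 0.889*k^5 + 5.2323*k^4 - 4.0361*k^3 - 6.9591*k^2 - 3.4816*k + 5.2706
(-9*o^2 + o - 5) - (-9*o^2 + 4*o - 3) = -3*o - 2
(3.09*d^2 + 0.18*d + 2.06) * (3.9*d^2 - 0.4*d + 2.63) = 12.051*d^4 - 0.534*d^3 + 16.0887*d^2 - 0.3506*d + 5.4178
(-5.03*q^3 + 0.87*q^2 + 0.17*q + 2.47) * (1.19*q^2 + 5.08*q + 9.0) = -5.9857*q^5 - 24.5171*q^4 - 40.6481*q^3 + 11.6329*q^2 + 14.0776*q + 22.23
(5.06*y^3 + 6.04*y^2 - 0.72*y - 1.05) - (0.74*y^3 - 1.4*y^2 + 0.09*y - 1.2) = 4.32*y^3 + 7.44*y^2 - 0.81*y + 0.15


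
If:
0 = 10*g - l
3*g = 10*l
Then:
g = 0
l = 0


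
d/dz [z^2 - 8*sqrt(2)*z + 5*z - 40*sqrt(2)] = 2*z - 8*sqrt(2) + 5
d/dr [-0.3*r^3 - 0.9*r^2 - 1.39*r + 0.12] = -0.9*r^2 - 1.8*r - 1.39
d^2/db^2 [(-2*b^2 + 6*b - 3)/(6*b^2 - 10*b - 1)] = 8*(24*b^3 - 90*b^2 + 162*b - 95)/(216*b^6 - 1080*b^5 + 1692*b^4 - 640*b^3 - 282*b^2 - 30*b - 1)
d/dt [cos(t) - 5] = -sin(t)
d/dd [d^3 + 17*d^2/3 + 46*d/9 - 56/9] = 3*d^2 + 34*d/3 + 46/9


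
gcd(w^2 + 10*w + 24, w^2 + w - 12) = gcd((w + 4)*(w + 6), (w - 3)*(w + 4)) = w + 4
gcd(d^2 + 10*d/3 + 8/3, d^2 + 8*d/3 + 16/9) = d + 4/3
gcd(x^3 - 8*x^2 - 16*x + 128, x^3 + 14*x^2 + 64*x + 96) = x + 4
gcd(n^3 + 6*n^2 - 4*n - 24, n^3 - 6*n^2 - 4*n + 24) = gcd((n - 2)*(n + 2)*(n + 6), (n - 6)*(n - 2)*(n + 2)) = n^2 - 4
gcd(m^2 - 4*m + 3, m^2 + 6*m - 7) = m - 1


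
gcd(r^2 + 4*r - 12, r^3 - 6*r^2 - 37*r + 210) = r + 6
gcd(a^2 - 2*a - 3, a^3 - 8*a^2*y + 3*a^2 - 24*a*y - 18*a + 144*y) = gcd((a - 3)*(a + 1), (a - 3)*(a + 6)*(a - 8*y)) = a - 3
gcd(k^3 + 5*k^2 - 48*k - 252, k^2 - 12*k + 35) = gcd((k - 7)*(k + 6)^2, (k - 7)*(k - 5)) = k - 7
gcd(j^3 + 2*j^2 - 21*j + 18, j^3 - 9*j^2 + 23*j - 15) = j^2 - 4*j + 3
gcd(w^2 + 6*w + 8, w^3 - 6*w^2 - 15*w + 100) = w + 4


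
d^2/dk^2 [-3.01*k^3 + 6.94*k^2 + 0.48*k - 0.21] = 13.88 - 18.06*k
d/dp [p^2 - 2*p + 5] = 2*p - 2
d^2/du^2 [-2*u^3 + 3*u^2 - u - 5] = 6 - 12*u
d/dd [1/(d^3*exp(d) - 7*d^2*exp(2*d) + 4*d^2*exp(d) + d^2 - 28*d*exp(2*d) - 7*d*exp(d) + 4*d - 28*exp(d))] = (-d^3*exp(d) + 14*d^2*exp(2*d) - 7*d^2*exp(d) + 70*d*exp(2*d) - d*exp(d) - 2*d + 28*exp(2*d) + 35*exp(d) - 4)/(d^3*exp(d) - 7*d^2*exp(2*d) + 4*d^2*exp(d) + d^2 - 28*d*exp(2*d) - 7*d*exp(d) + 4*d - 28*exp(d))^2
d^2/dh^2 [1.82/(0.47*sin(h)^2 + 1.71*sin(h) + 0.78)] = (-1.608152*sin(h)^4 - 4.388202*sin(h)^3 - 0.240785999999998*sin(h)^2 + 11.20392*sin(h) + 9.3093)/(0.47*sin(h)^2 + 1.71*sin(h) + 0.78)^3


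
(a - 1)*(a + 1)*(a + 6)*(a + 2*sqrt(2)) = a^4 + 2*sqrt(2)*a^3 + 6*a^3 - a^2 + 12*sqrt(2)*a^2 - 6*a - 2*sqrt(2)*a - 12*sqrt(2)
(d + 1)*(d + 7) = d^2 + 8*d + 7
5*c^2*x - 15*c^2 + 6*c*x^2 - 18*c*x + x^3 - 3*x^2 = (c + x)*(5*c + x)*(x - 3)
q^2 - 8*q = q*(q - 8)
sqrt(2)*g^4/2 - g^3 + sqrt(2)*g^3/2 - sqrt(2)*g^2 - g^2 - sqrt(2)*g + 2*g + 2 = (g + 1)*(g - sqrt(2))^2*(sqrt(2)*g/2 + 1)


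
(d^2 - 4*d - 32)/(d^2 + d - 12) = (d - 8)/(d - 3)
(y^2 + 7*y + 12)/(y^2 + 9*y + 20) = (y + 3)/(y + 5)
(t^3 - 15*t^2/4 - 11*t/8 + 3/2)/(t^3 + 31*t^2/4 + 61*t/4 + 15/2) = (t^2 - 9*t/2 + 2)/(t^2 + 7*t + 10)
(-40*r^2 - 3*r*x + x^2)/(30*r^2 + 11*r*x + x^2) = (-8*r + x)/(6*r + x)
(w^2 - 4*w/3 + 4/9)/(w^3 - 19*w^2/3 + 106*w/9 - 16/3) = (3*w - 2)/(3*w^2 - 17*w + 24)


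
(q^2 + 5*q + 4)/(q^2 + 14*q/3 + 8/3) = 3*(q + 1)/(3*q + 2)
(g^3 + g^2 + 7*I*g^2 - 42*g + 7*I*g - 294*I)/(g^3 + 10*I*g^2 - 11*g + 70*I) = (g^2 + g - 42)/(g^2 + 3*I*g + 10)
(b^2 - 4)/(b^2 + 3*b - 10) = (b + 2)/(b + 5)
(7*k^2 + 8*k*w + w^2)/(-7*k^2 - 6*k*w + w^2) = (7*k + w)/(-7*k + w)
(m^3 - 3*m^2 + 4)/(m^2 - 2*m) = m - 1 - 2/m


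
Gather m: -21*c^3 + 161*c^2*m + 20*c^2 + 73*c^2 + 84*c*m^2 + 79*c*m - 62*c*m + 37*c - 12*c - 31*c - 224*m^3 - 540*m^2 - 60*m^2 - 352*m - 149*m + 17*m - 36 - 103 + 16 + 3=-21*c^3 + 93*c^2 - 6*c - 224*m^3 + m^2*(84*c - 600) + m*(161*c^2 + 17*c - 484) - 120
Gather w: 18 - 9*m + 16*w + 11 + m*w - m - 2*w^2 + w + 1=-10*m - 2*w^2 + w*(m + 17) + 30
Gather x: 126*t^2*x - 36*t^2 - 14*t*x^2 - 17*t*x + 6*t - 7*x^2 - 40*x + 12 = -36*t^2 + 6*t + x^2*(-14*t - 7) + x*(126*t^2 - 17*t - 40) + 12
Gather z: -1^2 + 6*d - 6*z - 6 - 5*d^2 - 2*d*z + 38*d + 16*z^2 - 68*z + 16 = -5*d^2 + 44*d + 16*z^2 + z*(-2*d - 74) + 9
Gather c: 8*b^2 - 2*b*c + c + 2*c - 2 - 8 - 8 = 8*b^2 + c*(3 - 2*b) - 18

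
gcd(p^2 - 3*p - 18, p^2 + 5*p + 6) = p + 3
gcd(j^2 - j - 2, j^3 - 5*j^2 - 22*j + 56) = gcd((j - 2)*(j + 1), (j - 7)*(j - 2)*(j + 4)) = j - 2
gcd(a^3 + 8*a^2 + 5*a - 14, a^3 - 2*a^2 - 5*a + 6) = a^2 + a - 2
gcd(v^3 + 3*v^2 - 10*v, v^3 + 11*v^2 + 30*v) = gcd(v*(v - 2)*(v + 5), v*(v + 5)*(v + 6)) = v^2 + 5*v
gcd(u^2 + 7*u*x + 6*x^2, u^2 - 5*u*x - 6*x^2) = u + x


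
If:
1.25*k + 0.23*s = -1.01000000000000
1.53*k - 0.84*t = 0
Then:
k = 0.549019607843137*t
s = -2.98380221653879*t - 4.39130434782609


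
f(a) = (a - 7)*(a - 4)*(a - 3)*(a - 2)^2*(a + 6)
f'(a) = (a - 7)*(a - 4)*(a - 3)*(a - 2)^2 + (a - 7)*(a - 4)*(a - 3)*(a + 6)*(2*a - 4) + (a - 7)*(a - 4)*(a - 2)^2*(a + 6) + (a - 7)*(a - 3)*(a - 2)^2*(a + 6) + (a - 4)*(a - 3)*(a - 2)^2*(a + 6) = 6*a^5 - 60*a^4 + 52*a^3 + 1026*a^2 - 3448*a + 3144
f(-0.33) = -3253.35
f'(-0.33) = 4390.97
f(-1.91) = -16166.78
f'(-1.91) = 12159.27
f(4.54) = -139.11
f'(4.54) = -414.13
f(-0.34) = -3297.47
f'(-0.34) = 4432.05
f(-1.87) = -15684.21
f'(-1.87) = 11968.64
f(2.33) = -4.74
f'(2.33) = -18.37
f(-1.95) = -16656.91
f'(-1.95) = 12346.68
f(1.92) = -0.58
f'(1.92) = 15.32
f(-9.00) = 906048.00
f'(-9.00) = -668580.00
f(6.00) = -1152.00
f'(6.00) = -480.00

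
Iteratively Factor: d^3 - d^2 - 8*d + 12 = (d + 3)*(d^2 - 4*d + 4) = (d - 2)*(d + 3)*(d - 2)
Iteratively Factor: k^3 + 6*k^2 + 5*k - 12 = (k + 4)*(k^2 + 2*k - 3) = (k - 1)*(k + 4)*(k + 3)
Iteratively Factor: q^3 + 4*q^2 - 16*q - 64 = (q + 4)*(q^2 - 16) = (q + 4)^2*(q - 4)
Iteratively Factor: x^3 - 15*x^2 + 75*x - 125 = (x - 5)*(x^2 - 10*x + 25) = (x - 5)^2*(x - 5)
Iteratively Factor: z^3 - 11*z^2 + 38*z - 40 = (z - 2)*(z^2 - 9*z + 20) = (z - 5)*(z - 2)*(z - 4)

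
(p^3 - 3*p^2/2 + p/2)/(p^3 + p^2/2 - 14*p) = (2*p^2 - 3*p + 1)/(2*p^2 + p - 28)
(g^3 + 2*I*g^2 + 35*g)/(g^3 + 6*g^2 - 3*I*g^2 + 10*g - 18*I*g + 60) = g*(g + 7*I)/(g^2 + 2*g*(3 + I) + 12*I)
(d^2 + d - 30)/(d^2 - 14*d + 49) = (d^2 + d - 30)/(d^2 - 14*d + 49)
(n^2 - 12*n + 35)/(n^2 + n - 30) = (n - 7)/(n + 6)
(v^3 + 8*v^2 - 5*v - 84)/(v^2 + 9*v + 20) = (v^2 + 4*v - 21)/(v + 5)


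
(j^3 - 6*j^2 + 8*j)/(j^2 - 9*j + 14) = j*(j - 4)/(j - 7)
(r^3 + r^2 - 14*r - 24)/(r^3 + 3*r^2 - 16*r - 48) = (r + 2)/(r + 4)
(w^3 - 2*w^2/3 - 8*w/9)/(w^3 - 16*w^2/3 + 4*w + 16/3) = w*(3*w - 4)/(3*(w^2 - 6*w + 8))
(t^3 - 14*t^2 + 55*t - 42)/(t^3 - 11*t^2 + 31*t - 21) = (t - 6)/(t - 3)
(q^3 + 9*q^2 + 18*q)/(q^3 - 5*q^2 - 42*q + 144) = q*(q + 3)/(q^2 - 11*q + 24)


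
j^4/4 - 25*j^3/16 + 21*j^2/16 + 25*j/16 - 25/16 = (j/4 + 1/4)*(j - 5)*(j - 5/4)*(j - 1)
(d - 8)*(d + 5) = d^2 - 3*d - 40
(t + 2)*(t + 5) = t^2 + 7*t + 10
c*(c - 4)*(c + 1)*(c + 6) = c^4 + 3*c^3 - 22*c^2 - 24*c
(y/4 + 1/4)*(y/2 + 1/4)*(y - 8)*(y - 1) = y^4/8 - 15*y^3/16 - 5*y^2/8 + 15*y/16 + 1/2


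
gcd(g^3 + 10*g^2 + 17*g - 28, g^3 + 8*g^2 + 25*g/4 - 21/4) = g + 7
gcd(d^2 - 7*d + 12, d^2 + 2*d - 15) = d - 3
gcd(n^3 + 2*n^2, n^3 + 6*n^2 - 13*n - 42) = n + 2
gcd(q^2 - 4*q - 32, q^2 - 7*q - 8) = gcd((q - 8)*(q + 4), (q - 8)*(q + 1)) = q - 8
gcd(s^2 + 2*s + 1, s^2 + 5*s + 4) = s + 1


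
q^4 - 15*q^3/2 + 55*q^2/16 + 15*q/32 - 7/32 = (q - 7)*(q - 1/2)*(q - 1/4)*(q + 1/4)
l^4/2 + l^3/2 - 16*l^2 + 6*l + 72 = (l/2 + 1)*(l - 4)*(l - 3)*(l + 6)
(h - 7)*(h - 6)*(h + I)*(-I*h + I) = -I*h^4 + h^3 + 14*I*h^3 - 14*h^2 - 55*I*h^2 + 55*h + 42*I*h - 42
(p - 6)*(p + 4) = p^2 - 2*p - 24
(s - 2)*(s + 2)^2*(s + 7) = s^4 + 9*s^3 + 10*s^2 - 36*s - 56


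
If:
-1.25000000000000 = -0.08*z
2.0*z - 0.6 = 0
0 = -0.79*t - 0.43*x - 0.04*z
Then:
No Solution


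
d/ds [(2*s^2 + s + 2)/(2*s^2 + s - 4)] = -(24*s + 6)/(2*s^2 + s - 4)^2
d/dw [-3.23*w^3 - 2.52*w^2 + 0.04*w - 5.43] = -9.69*w^2 - 5.04*w + 0.04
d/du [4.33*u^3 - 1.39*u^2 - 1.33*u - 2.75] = 12.99*u^2 - 2.78*u - 1.33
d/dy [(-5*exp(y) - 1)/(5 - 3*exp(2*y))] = (-6*(5*exp(y) + 1)*exp(y) + 15*exp(2*y) - 25)*exp(y)/(3*exp(2*y) - 5)^2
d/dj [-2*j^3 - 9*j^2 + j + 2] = -6*j^2 - 18*j + 1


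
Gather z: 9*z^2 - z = 9*z^2 - z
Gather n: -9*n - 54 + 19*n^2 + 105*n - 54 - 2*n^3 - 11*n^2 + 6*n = -2*n^3 + 8*n^2 + 102*n - 108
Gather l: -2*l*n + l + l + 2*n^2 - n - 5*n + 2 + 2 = l*(2 - 2*n) + 2*n^2 - 6*n + 4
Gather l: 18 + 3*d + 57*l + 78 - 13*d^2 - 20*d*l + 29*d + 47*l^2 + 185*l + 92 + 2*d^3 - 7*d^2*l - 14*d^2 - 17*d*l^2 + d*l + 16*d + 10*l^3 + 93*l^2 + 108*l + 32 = 2*d^3 - 27*d^2 + 48*d + 10*l^3 + l^2*(140 - 17*d) + l*(-7*d^2 - 19*d + 350) + 220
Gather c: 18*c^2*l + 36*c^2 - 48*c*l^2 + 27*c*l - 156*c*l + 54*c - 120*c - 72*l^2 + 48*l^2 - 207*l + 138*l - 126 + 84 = c^2*(18*l + 36) + c*(-48*l^2 - 129*l - 66) - 24*l^2 - 69*l - 42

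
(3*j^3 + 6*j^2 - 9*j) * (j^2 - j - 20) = 3*j^5 + 3*j^4 - 75*j^3 - 111*j^2 + 180*j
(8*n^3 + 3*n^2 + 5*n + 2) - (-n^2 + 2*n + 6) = 8*n^3 + 4*n^2 + 3*n - 4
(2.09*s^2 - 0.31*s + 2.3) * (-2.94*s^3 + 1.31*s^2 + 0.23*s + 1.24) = -6.1446*s^5 + 3.6493*s^4 - 6.6874*s^3 + 5.5333*s^2 + 0.1446*s + 2.852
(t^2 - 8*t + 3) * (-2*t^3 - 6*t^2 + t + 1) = -2*t^5 + 10*t^4 + 43*t^3 - 25*t^2 - 5*t + 3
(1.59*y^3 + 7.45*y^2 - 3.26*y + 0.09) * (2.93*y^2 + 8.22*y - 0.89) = 4.6587*y^5 + 34.8983*y^4 + 50.2721*y^3 - 33.164*y^2 + 3.6412*y - 0.0801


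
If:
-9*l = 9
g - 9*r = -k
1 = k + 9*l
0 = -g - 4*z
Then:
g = -4*z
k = 10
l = -1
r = 10/9 - 4*z/9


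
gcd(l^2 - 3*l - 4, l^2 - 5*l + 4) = l - 4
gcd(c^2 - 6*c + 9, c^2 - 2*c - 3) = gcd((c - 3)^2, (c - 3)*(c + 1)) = c - 3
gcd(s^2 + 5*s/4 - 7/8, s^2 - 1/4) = s - 1/2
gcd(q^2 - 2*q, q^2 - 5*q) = q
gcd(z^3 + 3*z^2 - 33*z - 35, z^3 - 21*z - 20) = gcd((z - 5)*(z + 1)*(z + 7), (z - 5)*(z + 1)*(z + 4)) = z^2 - 4*z - 5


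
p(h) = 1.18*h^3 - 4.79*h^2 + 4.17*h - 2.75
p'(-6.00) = 189.09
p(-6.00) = -455.09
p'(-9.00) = 377.13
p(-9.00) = -1288.49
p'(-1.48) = 26.10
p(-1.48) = -23.24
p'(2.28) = 0.73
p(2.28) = -4.16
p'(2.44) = 1.87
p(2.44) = -3.95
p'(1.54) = -2.19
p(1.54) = -3.38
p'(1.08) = -2.05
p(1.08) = -2.35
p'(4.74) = 38.30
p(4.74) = 35.06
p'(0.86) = -1.45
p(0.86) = -1.96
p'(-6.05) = 191.70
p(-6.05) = -464.61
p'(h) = 3.54*h^2 - 9.58*h + 4.17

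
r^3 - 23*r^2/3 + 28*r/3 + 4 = (r - 6)*(r - 2)*(r + 1/3)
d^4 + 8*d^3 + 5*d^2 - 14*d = d*(d - 1)*(d + 2)*(d + 7)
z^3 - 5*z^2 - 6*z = z*(z - 6)*(z + 1)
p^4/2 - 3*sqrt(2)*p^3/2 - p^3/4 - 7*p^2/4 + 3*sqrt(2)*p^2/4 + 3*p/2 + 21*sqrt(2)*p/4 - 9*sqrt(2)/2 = (p/2 + 1)*(p - 3/2)*(p - 1)*(p - 3*sqrt(2))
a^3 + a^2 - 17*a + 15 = (a - 3)*(a - 1)*(a + 5)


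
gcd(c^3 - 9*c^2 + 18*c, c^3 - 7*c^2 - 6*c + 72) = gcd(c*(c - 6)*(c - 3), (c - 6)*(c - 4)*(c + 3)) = c - 6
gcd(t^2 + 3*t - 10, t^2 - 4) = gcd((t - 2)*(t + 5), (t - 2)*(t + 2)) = t - 2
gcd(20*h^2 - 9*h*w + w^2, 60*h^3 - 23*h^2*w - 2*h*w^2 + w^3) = -4*h + w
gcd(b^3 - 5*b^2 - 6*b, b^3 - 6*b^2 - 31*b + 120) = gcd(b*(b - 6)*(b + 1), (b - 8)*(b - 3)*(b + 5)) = 1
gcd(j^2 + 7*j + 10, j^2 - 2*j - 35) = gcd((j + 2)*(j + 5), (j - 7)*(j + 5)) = j + 5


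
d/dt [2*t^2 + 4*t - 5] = 4*t + 4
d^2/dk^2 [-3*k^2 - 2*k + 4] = -6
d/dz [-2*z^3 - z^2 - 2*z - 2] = -6*z^2 - 2*z - 2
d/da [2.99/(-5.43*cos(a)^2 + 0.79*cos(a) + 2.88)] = (2.3621 - 32.4714*cos(a))*sin(a)/(-5.43*cos(a)^2 + 0.79*cos(a) + 2.88)^2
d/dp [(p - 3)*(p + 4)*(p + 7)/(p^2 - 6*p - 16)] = (p^4 - 12*p^3 - 91*p^2 - 88*p - 424)/(p^4 - 12*p^3 + 4*p^2 + 192*p + 256)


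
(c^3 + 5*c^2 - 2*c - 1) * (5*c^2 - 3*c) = 5*c^5 + 22*c^4 - 25*c^3 + c^2 + 3*c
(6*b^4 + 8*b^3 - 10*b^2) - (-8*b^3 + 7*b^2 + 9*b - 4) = 6*b^4 + 16*b^3 - 17*b^2 - 9*b + 4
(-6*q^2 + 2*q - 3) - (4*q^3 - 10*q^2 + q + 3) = -4*q^3 + 4*q^2 + q - 6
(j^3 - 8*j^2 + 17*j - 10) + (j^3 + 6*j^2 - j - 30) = 2*j^3 - 2*j^2 + 16*j - 40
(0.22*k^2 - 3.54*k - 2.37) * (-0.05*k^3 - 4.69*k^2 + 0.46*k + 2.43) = -0.011*k^5 - 0.8548*k^4 + 16.8223*k^3 + 10.0215*k^2 - 9.6924*k - 5.7591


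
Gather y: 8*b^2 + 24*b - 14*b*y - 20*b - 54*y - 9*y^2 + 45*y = 8*b^2 + 4*b - 9*y^2 + y*(-14*b - 9)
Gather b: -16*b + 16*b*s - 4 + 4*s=b*(16*s - 16) + 4*s - 4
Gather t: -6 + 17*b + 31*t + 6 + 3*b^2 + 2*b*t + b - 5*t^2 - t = 3*b^2 + 18*b - 5*t^2 + t*(2*b + 30)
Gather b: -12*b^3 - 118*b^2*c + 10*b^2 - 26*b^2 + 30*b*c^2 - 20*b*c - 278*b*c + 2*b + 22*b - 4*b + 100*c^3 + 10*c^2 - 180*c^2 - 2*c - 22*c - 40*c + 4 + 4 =-12*b^3 + b^2*(-118*c - 16) + b*(30*c^2 - 298*c + 20) + 100*c^3 - 170*c^2 - 64*c + 8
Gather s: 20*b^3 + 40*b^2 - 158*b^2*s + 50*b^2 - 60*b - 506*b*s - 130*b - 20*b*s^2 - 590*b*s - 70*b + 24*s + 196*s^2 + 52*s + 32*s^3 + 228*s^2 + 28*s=20*b^3 + 90*b^2 - 260*b + 32*s^3 + s^2*(424 - 20*b) + s*(-158*b^2 - 1096*b + 104)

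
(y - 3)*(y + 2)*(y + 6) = y^3 + 5*y^2 - 12*y - 36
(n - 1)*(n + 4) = n^2 + 3*n - 4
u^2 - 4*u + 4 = (u - 2)^2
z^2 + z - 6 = (z - 2)*(z + 3)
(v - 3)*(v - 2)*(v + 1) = v^3 - 4*v^2 + v + 6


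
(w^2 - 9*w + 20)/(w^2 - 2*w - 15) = (w - 4)/(w + 3)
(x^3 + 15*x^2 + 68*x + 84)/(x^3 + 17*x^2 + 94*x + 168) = (x + 2)/(x + 4)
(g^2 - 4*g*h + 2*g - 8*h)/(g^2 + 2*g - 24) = (g^2 - 4*g*h + 2*g - 8*h)/(g^2 + 2*g - 24)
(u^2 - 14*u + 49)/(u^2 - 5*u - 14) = (u - 7)/(u + 2)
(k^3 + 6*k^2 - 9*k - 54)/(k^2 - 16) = (k^3 + 6*k^2 - 9*k - 54)/(k^2 - 16)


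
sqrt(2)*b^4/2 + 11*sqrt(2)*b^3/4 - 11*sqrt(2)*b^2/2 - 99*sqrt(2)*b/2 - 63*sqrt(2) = (b + 7/2)*(b - 3*sqrt(2))*(b + 3*sqrt(2))*(sqrt(2)*b/2 + sqrt(2))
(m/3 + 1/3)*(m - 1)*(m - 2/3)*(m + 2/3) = m^4/3 - 13*m^2/27 + 4/27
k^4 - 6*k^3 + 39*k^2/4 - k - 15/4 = (k - 3)*(k - 5/2)*(k - 1)*(k + 1/2)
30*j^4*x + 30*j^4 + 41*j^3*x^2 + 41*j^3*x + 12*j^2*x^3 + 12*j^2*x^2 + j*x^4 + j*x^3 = (j + x)*(5*j + x)*(6*j + x)*(j*x + j)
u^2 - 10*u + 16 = (u - 8)*(u - 2)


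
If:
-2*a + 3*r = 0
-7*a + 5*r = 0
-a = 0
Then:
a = 0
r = 0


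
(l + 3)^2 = l^2 + 6*l + 9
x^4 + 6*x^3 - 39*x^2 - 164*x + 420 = (x - 5)*(x - 2)*(x + 6)*(x + 7)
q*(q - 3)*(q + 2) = q^3 - q^2 - 6*q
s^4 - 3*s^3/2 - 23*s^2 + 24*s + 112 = (s - 4)*(s - 7/2)*(s + 2)*(s + 4)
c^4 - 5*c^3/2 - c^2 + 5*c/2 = c*(c - 5/2)*(c - 1)*(c + 1)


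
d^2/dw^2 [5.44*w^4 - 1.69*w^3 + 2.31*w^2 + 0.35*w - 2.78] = 65.28*w^2 - 10.14*w + 4.62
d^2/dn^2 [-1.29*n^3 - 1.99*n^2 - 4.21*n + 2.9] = -7.74*n - 3.98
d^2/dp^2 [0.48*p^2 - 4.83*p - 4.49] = 0.960000000000000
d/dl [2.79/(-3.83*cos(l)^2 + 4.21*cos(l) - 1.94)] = (11.7459 - 21.3714*cos(l))*sin(l)/(3.83*cos(l)^2 - 4.21*cos(l) + 1.94)^2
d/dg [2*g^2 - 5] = 4*g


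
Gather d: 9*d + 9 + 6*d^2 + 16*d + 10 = 6*d^2 + 25*d + 19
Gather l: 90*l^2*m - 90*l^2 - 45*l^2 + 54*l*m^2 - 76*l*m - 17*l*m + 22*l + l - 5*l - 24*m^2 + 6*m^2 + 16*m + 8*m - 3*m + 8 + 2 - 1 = l^2*(90*m - 135) + l*(54*m^2 - 93*m + 18) - 18*m^2 + 21*m + 9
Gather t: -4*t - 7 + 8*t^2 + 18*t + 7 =8*t^2 + 14*t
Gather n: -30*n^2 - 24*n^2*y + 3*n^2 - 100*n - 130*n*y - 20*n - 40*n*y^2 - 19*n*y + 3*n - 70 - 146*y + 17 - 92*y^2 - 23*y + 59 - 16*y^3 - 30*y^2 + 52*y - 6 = n^2*(-24*y - 27) + n*(-40*y^2 - 149*y - 117) - 16*y^3 - 122*y^2 - 117*y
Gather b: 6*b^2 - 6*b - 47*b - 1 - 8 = 6*b^2 - 53*b - 9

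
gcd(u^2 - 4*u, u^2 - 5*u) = u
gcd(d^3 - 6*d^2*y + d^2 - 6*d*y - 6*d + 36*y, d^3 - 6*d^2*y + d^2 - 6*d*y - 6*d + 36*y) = -d^3 + 6*d^2*y - d^2 + 6*d*y + 6*d - 36*y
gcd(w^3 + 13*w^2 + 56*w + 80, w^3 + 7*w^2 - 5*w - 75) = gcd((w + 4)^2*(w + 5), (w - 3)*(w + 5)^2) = w + 5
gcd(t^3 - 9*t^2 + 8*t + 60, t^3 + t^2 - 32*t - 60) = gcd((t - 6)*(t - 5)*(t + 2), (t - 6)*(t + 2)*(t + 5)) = t^2 - 4*t - 12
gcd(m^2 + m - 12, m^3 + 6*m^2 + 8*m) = m + 4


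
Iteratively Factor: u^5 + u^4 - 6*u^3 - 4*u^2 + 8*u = (u + 2)*(u^4 - u^3 - 4*u^2 + 4*u) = (u - 2)*(u + 2)*(u^3 + u^2 - 2*u) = u*(u - 2)*(u + 2)*(u^2 + u - 2) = u*(u - 2)*(u + 2)^2*(u - 1)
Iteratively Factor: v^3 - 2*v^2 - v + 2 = (v + 1)*(v^2 - 3*v + 2) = (v - 1)*(v + 1)*(v - 2)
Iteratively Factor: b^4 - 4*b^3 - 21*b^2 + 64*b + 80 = (b + 4)*(b^3 - 8*b^2 + 11*b + 20) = (b - 5)*(b + 4)*(b^2 - 3*b - 4) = (b - 5)*(b - 4)*(b + 4)*(b + 1)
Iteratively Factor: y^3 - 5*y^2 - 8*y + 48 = (y - 4)*(y^2 - y - 12) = (y - 4)^2*(y + 3)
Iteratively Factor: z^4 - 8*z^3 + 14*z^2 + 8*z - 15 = (z - 5)*(z^3 - 3*z^2 - z + 3) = (z - 5)*(z - 1)*(z^2 - 2*z - 3) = (z - 5)*(z - 1)*(z + 1)*(z - 3)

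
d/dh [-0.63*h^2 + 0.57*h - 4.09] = 0.57 - 1.26*h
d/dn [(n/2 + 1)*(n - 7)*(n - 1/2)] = 3*n^2/2 - 11*n/2 - 23/4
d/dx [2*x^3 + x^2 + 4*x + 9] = 6*x^2 + 2*x + 4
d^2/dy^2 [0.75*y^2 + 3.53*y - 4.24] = 1.50000000000000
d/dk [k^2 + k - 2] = 2*k + 1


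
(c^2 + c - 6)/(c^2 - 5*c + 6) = (c + 3)/(c - 3)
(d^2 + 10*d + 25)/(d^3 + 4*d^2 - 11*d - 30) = (d + 5)/(d^2 - d - 6)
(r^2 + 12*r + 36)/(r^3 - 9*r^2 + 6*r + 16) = (r^2 + 12*r + 36)/(r^3 - 9*r^2 + 6*r + 16)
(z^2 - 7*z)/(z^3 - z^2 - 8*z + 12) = z*(z - 7)/(z^3 - z^2 - 8*z + 12)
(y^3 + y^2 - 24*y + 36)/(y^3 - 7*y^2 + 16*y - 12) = (y + 6)/(y - 2)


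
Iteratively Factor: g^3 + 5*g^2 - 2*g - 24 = (g + 4)*(g^2 + g - 6) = (g + 3)*(g + 4)*(g - 2)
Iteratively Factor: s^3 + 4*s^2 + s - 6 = (s - 1)*(s^2 + 5*s + 6) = (s - 1)*(s + 3)*(s + 2)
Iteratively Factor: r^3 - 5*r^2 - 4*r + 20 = (r - 2)*(r^2 - 3*r - 10) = (r - 2)*(r + 2)*(r - 5)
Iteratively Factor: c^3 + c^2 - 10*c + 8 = (c + 4)*(c^2 - 3*c + 2) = (c - 1)*(c + 4)*(c - 2)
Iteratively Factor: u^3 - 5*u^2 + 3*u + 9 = (u - 3)*(u^2 - 2*u - 3) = (u - 3)^2*(u + 1)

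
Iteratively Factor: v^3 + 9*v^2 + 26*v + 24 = (v + 2)*(v^2 + 7*v + 12) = (v + 2)*(v + 3)*(v + 4)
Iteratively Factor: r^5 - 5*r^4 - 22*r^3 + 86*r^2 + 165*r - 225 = (r - 5)*(r^4 - 22*r^2 - 24*r + 45) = (r - 5)*(r - 1)*(r^3 + r^2 - 21*r - 45) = (r - 5)*(r - 1)*(r + 3)*(r^2 - 2*r - 15) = (r - 5)^2*(r - 1)*(r + 3)*(r + 3)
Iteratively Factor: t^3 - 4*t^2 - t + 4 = (t - 1)*(t^2 - 3*t - 4) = (t - 4)*(t - 1)*(t + 1)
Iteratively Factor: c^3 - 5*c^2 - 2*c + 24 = (c - 3)*(c^2 - 2*c - 8) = (c - 3)*(c + 2)*(c - 4)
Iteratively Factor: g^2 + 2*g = (g + 2)*(g)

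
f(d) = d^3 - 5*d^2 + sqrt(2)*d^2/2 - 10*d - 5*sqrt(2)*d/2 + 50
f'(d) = 3*d^2 - 10*d + sqrt(2)*d - 10 - 5*sqrt(2)/2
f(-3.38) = 8.09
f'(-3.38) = 49.76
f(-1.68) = 55.88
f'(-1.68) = 9.36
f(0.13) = 48.17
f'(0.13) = -14.60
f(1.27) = 27.93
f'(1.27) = -19.60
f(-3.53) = 0.30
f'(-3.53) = 54.15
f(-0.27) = 53.32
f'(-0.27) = -11.00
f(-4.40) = -58.74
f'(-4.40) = 82.32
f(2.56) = 3.99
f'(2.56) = -15.85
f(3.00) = -2.24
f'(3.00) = -12.29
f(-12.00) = -2133.75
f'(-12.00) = 521.49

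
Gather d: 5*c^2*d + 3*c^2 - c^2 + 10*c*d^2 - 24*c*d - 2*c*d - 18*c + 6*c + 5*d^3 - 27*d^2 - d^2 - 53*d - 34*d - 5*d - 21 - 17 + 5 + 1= 2*c^2 - 12*c + 5*d^3 + d^2*(10*c - 28) + d*(5*c^2 - 26*c - 92) - 32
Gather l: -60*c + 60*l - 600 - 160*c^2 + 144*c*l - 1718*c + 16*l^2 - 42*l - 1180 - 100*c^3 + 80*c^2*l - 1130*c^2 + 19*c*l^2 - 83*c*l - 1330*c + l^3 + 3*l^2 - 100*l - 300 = -100*c^3 - 1290*c^2 - 3108*c + l^3 + l^2*(19*c + 19) + l*(80*c^2 + 61*c - 82) - 2080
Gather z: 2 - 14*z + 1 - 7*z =3 - 21*z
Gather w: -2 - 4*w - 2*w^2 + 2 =-2*w^2 - 4*w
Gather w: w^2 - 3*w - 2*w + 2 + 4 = w^2 - 5*w + 6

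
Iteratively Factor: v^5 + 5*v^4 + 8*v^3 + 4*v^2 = (v)*(v^4 + 5*v^3 + 8*v^2 + 4*v) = v*(v + 2)*(v^3 + 3*v^2 + 2*v) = v^2*(v + 2)*(v^2 + 3*v + 2) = v^2*(v + 1)*(v + 2)*(v + 2)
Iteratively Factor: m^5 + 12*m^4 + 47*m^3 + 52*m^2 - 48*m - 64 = (m + 4)*(m^4 + 8*m^3 + 15*m^2 - 8*m - 16) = (m - 1)*(m + 4)*(m^3 + 9*m^2 + 24*m + 16) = (m - 1)*(m + 4)^2*(m^2 + 5*m + 4) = (m - 1)*(m + 4)^3*(m + 1)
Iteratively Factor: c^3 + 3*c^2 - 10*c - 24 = (c - 3)*(c^2 + 6*c + 8) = (c - 3)*(c + 4)*(c + 2)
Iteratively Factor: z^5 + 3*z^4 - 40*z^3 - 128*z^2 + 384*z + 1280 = (z + 4)*(z^4 - z^3 - 36*z^2 + 16*z + 320) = (z + 4)^2*(z^3 - 5*z^2 - 16*z + 80) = (z + 4)^3*(z^2 - 9*z + 20) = (z - 5)*(z + 4)^3*(z - 4)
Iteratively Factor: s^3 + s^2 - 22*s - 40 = (s - 5)*(s^2 + 6*s + 8) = (s - 5)*(s + 2)*(s + 4)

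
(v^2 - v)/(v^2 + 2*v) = (v - 1)/(v + 2)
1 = 1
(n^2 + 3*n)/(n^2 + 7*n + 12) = n/(n + 4)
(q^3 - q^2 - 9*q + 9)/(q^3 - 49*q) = (q^3 - q^2 - 9*q + 9)/(q*(q^2 - 49))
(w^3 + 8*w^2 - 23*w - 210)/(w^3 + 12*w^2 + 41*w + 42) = (w^2 + w - 30)/(w^2 + 5*w + 6)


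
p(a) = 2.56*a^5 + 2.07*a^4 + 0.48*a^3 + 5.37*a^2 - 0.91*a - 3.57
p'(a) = 12.8*a^4 + 8.28*a^3 + 1.44*a^2 + 10.74*a - 0.91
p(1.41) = 29.62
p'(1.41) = 90.90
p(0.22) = -3.50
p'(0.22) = 1.64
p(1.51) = 39.81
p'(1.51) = 113.64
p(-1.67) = -6.46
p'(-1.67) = 46.16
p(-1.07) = 2.09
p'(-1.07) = -4.12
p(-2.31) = -88.17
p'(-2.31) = 244.37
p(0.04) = -3.60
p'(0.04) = -0.48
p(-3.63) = -1206.57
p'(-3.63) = 1805.50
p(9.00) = 165519.84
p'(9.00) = 90229.31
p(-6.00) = -17132.31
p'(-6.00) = 14786.81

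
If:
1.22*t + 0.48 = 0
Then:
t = -0.39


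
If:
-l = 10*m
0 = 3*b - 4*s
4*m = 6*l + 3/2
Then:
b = 4*s/3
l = -15/64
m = 3/128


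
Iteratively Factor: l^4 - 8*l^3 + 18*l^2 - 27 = (l - 3)*(l^3 - 5*l^2 + 3*l + 9) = (l - 3)*(l + 1)*(l^2 - 6*l + 9) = (l - 3)^2*(l + 1)*(l - 3)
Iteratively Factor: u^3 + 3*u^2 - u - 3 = (u + 1)*(u^2 + 2*u - 3) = (u - 1)*(u + 1)*(u + 3)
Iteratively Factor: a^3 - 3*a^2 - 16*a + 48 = (a + 4)*(a^2 - 7*a + 12) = (a - 4)*(a + 4)*(a - 3)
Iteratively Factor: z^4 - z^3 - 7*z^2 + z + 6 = (z + 2)*(z^3 - 3*z^2 - z + 3) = (z + 1)*(z + 2)*(z^2 - 4*z + 3) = (z - 1)*(z + 1)*(z + 2)*(z - 3)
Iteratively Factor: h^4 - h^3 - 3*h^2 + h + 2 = (h + 1)*(h^3 - 2*h^2 - h + 2) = (h + 1)^2*(h^2 - 3*h + 2) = (h - 2)*(h + 1)^2*(h - 1)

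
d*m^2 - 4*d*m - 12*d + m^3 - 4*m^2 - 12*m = (d + m)*(m - 6)*(m + 2)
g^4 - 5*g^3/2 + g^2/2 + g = g*(g - 2)*(g - 1)*(g + 1/2)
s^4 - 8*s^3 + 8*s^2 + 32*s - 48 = (s - 6)*(s - 2)^2*(s + 2)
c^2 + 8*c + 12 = (c + 2)*(c + 6)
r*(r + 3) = r^2 + 3*r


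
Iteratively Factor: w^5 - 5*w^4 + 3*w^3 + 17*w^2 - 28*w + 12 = (w - 1)*(w^4 - 4*w^3 - w^2 + 16*w - 12) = (w - 3)*(w - 1)*(w^3 - w^2 - 4*w + 4) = (w - 3)*(w - 1)*(w + 2)*(w^2 - 3*w + 2) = (w - 3)*(w - 2)*(w - 1)*(w + 2)*(w - 1)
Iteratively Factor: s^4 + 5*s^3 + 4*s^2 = (s + 1)*(s^3 + 4*s^2) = s*(s + 1)*(s^2 + 4*s) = s*(s + 1)*(s + 4)*(s)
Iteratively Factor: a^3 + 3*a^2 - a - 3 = (a + 3)*(a^2 - 1) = (a + 1)*(a + 3)*(a - 1)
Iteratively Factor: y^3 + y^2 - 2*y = (y)*(y^2 + y - 2) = y*(y + 2)*(y - 1)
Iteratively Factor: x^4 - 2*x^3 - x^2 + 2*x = (x - 1)*(x^3 - x^2 - 2*x) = (x - 2)*(x - 1)*(x^2 + x) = x*(x - 2)*(x - 1)*(x + 1)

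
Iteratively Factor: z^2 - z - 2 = (z - 2)*(z + 1)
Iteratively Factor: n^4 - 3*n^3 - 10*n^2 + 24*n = (n - 4)*(n^3 + n^2 - 6*n) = (n - 4)*(n - 2)*(n^2 + 3*n) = n*(n - 4)*(n - 2)*(n + 3)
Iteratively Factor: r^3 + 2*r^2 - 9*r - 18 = (r + 3)*(r^2 - r - 6) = (r + 2)*(r + 3)*(r - 3)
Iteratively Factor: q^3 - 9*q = (q)*(q^2 - 9) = q*(q - 3)*(q + 3)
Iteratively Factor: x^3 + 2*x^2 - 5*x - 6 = (x + 3)*(x^2 - x - 2) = (x - 2)*(x + 3)*(x + 1)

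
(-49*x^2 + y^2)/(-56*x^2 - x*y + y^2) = (7*x - y)/(8*x - y)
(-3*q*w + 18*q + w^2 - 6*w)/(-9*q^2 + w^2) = (w - 6)/(3*q + w)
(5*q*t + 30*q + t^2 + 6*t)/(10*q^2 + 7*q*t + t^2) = (t + 6)/(2*q + t)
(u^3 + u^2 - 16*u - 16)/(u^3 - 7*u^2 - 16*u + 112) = (u + 1)/(u - 7)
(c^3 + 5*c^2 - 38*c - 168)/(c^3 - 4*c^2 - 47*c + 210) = (c + 4)/(c - 5)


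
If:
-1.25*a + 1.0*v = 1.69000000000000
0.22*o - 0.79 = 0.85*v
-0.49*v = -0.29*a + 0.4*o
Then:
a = -2.16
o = -0.33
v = -1.01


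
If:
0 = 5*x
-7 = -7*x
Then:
No Solution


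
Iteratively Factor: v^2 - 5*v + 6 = (v - 2)*(v - 3)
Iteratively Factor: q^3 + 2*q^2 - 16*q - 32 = (q + 2)*(q^2 - 16) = (q + 2)*(q + 4)*(q - 4)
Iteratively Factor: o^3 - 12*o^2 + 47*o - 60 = (o - 3)*(o^2 - 9*o + 20) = (o - 5)*(o - 3)*(o - 4)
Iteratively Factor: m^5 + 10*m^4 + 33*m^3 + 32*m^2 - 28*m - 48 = (m + 2)*(m^4 + 8*m^3 + 17*m^2 - 2*m - 24) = (m + 2)^2*(m^3 + 6*m^2 + 5*m - 12) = (m + 2)^2*(m + 4)*(m^2 + 2*m - 3) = (m - 1)*(m + 2)^2*(m + 4)*(m + 3)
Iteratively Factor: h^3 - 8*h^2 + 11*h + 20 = (h - 5)*(h^2 - 3*h - 4) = (h - 5)*(h - 4)*(h + 1)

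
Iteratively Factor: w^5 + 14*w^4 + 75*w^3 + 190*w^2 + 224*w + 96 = (w + 1)*(w^4 + 13*w^3 + 62*w^2 + 128*w + 96) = (w + 1)*(w + 4)*(w^3 + 9*w^2 + 26*w + 24) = (w + 1)*(w + 4)^2*(w^2 + 5*w + 6) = (w + 1)*(w + 2)*(w + 4)^2*(w + 3)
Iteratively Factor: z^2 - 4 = (z - 2)*(z + 2)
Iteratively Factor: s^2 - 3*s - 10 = (s + 2)*(s - 5)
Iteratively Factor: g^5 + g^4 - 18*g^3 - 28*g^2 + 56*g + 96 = (g + 3)*(g^4 - 2*g^3 - 12*g^2 + 8*g + 32) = (g - 2)*(g + 3)*(g^3 - 12*g - 16) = (g - 4)*(g - 2)*(g + 3)*(g^2 + 4*g + 4) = (g - 4)*(g - 2)*(g + 2)*(g + 3)*(g + 2)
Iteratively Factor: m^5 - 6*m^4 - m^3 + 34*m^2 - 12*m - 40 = (m + 2)*(m^4 - 8*m^3 + 15*m^2 + 4*m - 20) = (m - 2)*(m + 2)*(m^3 - 6*m^2 + 3*m + 10) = (m - 2)*(m + 1)*(m + 2)*(m^2 - 7*m + 10) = (m - 5)*(m - 2)*(m + 1)*(m + 2)*(m - 2)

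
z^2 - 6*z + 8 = (z - 4)*(z - 2)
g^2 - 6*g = g*(g - 6)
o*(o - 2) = o^2 - 2*o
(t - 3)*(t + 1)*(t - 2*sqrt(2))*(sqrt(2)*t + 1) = sqrt(2)*t^4 - 3*t^3 - 2*sqrt(2)*t^3 - 5*sqrt(2)*t^2 + 6*t^2 + 4*sqrt(2)*t + 9*t + 6*sqrt(2)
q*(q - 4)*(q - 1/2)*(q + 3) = q^4 - 3*q^3/2 - 23*q^2/2 + 6*q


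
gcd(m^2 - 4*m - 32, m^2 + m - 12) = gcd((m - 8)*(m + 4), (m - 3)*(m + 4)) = m + 4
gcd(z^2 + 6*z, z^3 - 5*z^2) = z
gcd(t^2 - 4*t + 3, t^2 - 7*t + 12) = t - 3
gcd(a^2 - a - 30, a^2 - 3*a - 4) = 1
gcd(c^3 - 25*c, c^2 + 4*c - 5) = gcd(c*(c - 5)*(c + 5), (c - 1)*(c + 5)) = c + 5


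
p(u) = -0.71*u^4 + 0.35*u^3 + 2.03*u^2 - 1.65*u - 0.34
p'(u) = -2.84*u^3 + 1.05*u^2 + 4.06*u - 1.65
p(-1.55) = 1.69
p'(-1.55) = 5.16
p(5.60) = -582.70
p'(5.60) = -444.74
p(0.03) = -0.39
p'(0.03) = -1.53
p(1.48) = -0.61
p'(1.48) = -2.55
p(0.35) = -0.66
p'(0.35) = -0.22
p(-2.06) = -4.17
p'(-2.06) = 19.27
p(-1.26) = 2.47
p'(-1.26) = 0.58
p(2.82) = -25.90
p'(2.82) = -45.54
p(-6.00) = -913.12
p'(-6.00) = 625.23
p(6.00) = -781.72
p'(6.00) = -552.93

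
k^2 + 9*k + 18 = (k + 3)*(k + 6)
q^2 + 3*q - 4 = (q - 1)*(q + 4)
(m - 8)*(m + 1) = m^2 - 7*m - 8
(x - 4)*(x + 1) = x^2 - 3*x - 4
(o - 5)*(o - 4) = o^2 - 9*o + 20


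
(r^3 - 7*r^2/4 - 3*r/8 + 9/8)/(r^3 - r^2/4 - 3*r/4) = (r - 3/2)/r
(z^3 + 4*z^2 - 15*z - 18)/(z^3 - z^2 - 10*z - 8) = (z^2 + 3*z - 18)/(z^2 - 2*z - 8)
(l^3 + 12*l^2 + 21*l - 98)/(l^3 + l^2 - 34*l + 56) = (l + 7)/(l - 4)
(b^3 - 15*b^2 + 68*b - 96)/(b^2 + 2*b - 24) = (b^2 - 11*b + 24)/(b + 6)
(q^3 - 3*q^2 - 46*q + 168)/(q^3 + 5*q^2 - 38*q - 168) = (q - 4)/(q + 4)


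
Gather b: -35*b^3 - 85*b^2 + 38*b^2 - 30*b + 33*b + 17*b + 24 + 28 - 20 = -35*b^3 - 47*b^2 + 20*b + 32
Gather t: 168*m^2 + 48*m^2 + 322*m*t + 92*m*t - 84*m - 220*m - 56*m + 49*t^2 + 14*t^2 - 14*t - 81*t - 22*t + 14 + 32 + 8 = 216*m^2 - 360*m + 63*t^2 + t*(414*m - 117) + 54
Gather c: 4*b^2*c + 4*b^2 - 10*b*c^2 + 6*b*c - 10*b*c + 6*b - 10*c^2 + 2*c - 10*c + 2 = 4*b^2 + 6*b + c^2*(-10*b - 10) + c*(4*b^2 - 4*b - 8) + 2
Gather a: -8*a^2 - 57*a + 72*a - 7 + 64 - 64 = -8*a^2 + 15*a - 7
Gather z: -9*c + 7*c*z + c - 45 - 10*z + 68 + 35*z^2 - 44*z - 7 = -8*c + 35*z^2 + z*(7*c - 54) + 16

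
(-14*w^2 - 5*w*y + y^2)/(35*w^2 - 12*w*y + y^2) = (2*w + y)/(-5*w + y)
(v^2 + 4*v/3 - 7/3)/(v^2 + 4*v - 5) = (v + 7/3)/(v + 5)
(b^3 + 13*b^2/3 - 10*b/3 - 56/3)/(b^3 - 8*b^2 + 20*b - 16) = (3*b^2 + 19*b + 28)/(3*(b^2 - 6*b + 8))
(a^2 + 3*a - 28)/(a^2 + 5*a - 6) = (a^2 + 3*a - 28)/(a^2 + 5*a - 6)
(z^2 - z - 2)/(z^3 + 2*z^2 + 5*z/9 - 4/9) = 9*(z - 2)/(9*z^2 + 9*z - 4)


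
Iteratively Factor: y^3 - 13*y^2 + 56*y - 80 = (y - 4)*(y^2 - 9*y + 20) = (y - 5)*(y - 4)*(y - 4)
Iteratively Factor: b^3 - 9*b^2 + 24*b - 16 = (b - 4)*(b^2 - 5*b + 4) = (b - 4)^2*(b - 1)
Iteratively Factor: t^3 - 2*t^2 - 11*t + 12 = (t - 4)*(t^2 + 2*t - 3) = (t - 4)*(t + 3)*(t - 1)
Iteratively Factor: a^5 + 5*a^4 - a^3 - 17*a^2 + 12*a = (a)*(a^4 + 5*a^3 - a^2 - 17*a + 12) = a*(a + 4)*(a^3 + a^2 - 5*a + 3) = a*(a - 1)*(a + 4)*(a^2 + 2*a - 3) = a*(a - 1)*(a + 3)*(a + 4)*(a - 1)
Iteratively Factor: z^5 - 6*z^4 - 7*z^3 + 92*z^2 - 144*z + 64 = (z - 1)*(z^4 - 5*z^3 - 12*z^2 + 80*z - 64) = (z - 1)^2*(z^3 - 4*z^2 - 16*z + 64) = (z - 4)*(z - 1)^2*(z^2 - 16) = (z - 4)^2*(z - 1)^2*(z + 4)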